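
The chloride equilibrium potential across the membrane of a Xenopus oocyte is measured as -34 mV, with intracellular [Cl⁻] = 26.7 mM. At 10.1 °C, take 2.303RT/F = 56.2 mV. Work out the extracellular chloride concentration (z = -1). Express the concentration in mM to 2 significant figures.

Nernst: E = (56.2/-1) · log₁₀([out]/[in]), so log₁₀([out]/[in]) = -34.0 × -1 / 56.2 = 0.6050.
[out]/[in] = 10^(0.6050) = 4.027.
[out] = 4.027 × 26.7 = 107.5 mM.

110 mM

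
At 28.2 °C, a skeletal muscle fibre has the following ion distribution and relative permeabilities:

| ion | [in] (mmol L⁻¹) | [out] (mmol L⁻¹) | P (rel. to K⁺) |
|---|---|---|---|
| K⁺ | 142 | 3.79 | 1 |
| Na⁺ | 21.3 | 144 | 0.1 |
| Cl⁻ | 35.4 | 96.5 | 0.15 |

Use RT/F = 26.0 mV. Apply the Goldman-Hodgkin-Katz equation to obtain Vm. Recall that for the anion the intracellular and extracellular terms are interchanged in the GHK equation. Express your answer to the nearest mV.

-50 mV

Vm = 26.0 · ln[(Σ P·[cation]ₒ + Σ P·[anion]ᵢ) / (Σ P·[cation]ᵢ + Σ P·[anion]ₒ)]
Numerator = 1×3.79 + 0.1×144 + 0.15×35.4 = 23.5
Denominator = 1×142 + 0.1×21.3 + 0.15×96.5 = 158.6
Vm = 26.0 · ln(0.14817) = 26.0 × (-1.9094) = -49.64 mV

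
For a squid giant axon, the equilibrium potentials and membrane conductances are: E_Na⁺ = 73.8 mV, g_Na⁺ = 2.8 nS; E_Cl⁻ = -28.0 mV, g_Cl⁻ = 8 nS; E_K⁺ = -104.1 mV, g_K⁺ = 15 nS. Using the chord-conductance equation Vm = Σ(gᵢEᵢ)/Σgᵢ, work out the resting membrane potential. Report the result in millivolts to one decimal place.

-61.2 mV

Σ gᵢEᵢ = 2.8·(73.8) + 8·(-28.0) + 15·(-104.1) = -1578.86
Σ gᵢ = 2.8 + 8 + 15 = 25.8
Vm = -1578.86 / 25.8 = -61.20 mV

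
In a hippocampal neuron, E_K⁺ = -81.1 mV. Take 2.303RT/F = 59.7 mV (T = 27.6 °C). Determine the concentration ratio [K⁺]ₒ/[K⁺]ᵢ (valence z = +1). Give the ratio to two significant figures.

0.044

log₁₀([out]/[in]) = E·z/(59.7) = -81.1 × 1 / 59.7 = -1.3585
[out]/[in] = 10^(-1.3585) = 0.04381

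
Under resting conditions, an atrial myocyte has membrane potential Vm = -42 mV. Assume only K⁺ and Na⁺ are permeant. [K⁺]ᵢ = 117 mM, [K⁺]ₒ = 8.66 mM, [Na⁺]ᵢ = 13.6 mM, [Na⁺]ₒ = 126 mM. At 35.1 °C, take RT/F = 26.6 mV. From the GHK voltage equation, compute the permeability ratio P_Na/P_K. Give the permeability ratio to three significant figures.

Let α = P_Na/P_K. GHK: Vm = 26.6·ln[(Kₒ + α·Naₒ)/(Kᵢ + α·Naᵢ)].
e^(Vm/26.6) = e^(-42.0/26.6) = 0.20619
So 0.20619·(Kᵢ + α·Naᵢ) = Kₒ + α·Naₒ → α = (0.20619·117.0 − 8.66) / (126.0 − 0.20619·13.6)
α = (24.12 − 8.66) / (126.0 − 2.804) = 15.46/123.2 = 0.1255

0.126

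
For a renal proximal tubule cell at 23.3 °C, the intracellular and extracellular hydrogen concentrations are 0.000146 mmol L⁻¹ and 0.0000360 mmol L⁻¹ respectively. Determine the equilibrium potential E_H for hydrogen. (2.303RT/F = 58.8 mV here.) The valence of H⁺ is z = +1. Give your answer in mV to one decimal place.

-35.8 mV

E = (58.8/z) · log₁₀([H⁺]_out/[H⁺]_in) with z = +1.
= (58.8/1) · log₁₀(0.0000360/0.000146) = 58.80 · log₁₀(0.2466)
= 58.80 · (-0.6081) = -35.75 mV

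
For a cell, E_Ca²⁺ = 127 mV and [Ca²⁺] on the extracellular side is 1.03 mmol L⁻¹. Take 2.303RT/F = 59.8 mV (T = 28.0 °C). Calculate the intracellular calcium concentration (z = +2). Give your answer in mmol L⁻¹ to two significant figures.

0.000058 mmol L⁻¹

Nernst: E = (59.8/2) · log₁₀([out]/[in]), so log₁₀([out]/[in]) = 127.0 × 2 / 59.8 = 4.2475.
[out]/[in] = 10^(4.2475) = 1.768e+04.
[in] = 1.03 / 1.768e+04 = 5.826e-05 mmol L⁻¹.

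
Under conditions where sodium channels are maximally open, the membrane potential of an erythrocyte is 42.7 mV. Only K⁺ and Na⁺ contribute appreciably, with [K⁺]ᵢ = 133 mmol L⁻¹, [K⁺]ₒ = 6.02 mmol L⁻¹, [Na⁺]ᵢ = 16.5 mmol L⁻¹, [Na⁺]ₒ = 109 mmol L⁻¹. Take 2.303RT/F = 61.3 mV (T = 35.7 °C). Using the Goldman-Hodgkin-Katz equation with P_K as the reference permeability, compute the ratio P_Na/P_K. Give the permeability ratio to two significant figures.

24

Let α = P_Na/P_K. GHK: Vm = 61.3·log₁₀[(Kₒ + α·Naₒ)/(Kᵢ + α·Naᵢ)].
10^(Vm/61.3) = 10^(42.7/61.3) = 4.9725
So 4.9725·(Kᵢ + α·Naᵢ) = Kₒ + α·Naₒ → α = (4.9725·133.0 − 6.02) / (109.0 − 4.9725·16.5)
α = (661.3 − 6.02) / (109.0 − 82.05) = 655.3/26.95 = 24.31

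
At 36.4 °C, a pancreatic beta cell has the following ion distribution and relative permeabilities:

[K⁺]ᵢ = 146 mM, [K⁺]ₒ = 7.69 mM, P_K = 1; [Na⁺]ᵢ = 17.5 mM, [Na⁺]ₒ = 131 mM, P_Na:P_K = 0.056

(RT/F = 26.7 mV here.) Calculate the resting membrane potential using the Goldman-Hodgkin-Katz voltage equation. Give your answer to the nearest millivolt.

Vm = 26.7 · ln[(Σ P·[cation]ₒ + Σ P·[anion]ᵢ) / (Σ P·[cation]ᵢ + Σ P·[anion]ₒ)]
Numerator = 1×7.69 + 0.056×131 = 15.03
Denominator = 1×146 + 0.056×17.5 = 147
Vm = 26.7 · ln(0.10223) = 26.7 × (-2.2805) = -60.89 mV

-61 mV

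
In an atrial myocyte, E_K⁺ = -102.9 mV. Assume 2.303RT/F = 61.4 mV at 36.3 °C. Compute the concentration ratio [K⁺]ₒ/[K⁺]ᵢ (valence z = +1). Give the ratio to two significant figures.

log₁₀([out]/[in]) = E·z/(61.4) = -102.9 × 1 / 61.4 = -1.6759
[out]/[in] = 10^(-1.6759) = 0.02109

0.021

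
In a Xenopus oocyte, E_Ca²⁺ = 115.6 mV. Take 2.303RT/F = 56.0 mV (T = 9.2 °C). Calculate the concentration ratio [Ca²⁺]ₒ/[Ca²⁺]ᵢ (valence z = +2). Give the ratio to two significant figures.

log₁₀([out]/[in]) = E·z/(56.0) = 115.6 × 2 / 56.0 = 4.1286
[out]/[in] = 10^(4.1286) = 1.345e+04

13000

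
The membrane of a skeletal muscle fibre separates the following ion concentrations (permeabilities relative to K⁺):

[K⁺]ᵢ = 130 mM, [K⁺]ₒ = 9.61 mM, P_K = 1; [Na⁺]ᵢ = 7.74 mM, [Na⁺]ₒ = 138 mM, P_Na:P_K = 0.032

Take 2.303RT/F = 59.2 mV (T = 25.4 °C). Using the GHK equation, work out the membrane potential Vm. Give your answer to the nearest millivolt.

-57 mV

Vm = 59.2 · log₁₀[(Σ P·[cation]ₒ + Σ P·[anion]ᵢ) / (Σ P·[cation]ᵢ + Σ P·[anion]ₒ)]
Numerator = 1×9.61 + 0.032×138 = 14.03
Denominator = 1×130 + 0.032×7.74 = 130.2
Vm = 59.2 · log₁₀(0.10769) = 59.2 × (-0.9678) = -57.30 mV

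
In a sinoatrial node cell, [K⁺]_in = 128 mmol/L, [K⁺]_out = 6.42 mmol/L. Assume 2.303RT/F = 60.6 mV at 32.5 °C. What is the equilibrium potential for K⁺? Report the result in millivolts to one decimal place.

-78.8 mV

E = (60.6/z) · log₁₀([K⁺]_out/[K⁺]_in) with z = +1.
= (60.6/1) · log₁₀(6.42/128) = 60.60 · log₁₀(0.05016)
= 60.60 · (-1.2997) = -78.76 mV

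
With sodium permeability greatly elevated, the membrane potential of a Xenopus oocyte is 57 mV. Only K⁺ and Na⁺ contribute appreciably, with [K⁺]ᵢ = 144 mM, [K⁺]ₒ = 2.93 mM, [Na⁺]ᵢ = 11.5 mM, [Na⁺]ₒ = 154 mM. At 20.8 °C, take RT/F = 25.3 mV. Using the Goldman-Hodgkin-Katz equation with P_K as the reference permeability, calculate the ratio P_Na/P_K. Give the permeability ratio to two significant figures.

Let α = P_Na/P_K. GHK: Vm = 25.3·ln[(Kₒ + α·Naₒ)/(Kᵢ + α·Naᵢ)].
e^(Vm/25.3) = e^(57.0/25.3) = 9.5159
So 9.5159·(Kᵢ + α·Naᵢ) = Kₒ + α·Naₒ → α = (9.5159·144.0 − 2.93) / (154.0 − 9.5159·11.5)
α = (1370 − 2.93) / (154.0 − 109.4) = 1367/44.57 = 30.68

31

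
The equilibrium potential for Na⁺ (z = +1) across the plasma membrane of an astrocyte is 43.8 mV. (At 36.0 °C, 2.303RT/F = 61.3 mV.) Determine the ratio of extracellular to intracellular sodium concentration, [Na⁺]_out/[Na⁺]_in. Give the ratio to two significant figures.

log₁₀([out]/[in]) = E·z/(61.3) = 43.8 × 1 / 61.3 = 0.7145
[out]/[in] = 10^(0.7145) = 5.182

5.2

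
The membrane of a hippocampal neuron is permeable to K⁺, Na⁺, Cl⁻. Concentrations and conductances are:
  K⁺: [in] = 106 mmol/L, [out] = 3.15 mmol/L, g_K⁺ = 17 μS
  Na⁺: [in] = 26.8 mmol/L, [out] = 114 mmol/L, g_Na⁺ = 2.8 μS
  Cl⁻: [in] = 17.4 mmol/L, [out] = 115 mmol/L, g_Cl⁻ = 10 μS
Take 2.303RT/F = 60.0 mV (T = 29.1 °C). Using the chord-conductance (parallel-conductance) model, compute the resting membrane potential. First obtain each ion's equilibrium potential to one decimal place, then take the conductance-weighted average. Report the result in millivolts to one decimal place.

E_K⁺ = (60.0/1)·log₁₀(3.15/106) = -91.6 mV
E_Na⁺ = (60.0/1)·log₁₀(114/26.8) = 37.7 mV
E_Cl⁻ = (60.0/-1)·log₁₀(115/17.4) = -49.2 mV
Vm = (Σ gᵢEᵢ)/(Σ gᵢ) = (17·-91.6 + 2.8·37.7 + 10·-49.2) / (17 + 2.8 + 10)
= -1943.64 / 29.8 = -65.22 mV

-65.2 mV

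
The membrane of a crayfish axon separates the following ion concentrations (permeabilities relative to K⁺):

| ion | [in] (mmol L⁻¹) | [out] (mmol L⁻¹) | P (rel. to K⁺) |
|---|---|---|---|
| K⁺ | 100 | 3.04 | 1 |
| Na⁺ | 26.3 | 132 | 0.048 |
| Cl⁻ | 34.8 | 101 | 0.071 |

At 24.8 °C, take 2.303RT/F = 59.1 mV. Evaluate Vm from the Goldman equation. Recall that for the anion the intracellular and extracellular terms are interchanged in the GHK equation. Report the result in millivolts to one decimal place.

Vm = 59.1 · log₁₀[(Σ P·[cation]ₒ + Σ P·[anion]ᵢ) / (Σ P·[cation]ᵢ + Σ P·[anion]ₒ)]
Numerator = 1×3.04 + 0.048×132 + 0.071×34.8 = 11.85
Denominator = 1×100 + 0.048×26.3 + 0.071×101 = 108.4
Vm = 59.1 · log₁₀(0.10925) = 59.1 × (-0.9616) = -56.83 mV

-56.8 mV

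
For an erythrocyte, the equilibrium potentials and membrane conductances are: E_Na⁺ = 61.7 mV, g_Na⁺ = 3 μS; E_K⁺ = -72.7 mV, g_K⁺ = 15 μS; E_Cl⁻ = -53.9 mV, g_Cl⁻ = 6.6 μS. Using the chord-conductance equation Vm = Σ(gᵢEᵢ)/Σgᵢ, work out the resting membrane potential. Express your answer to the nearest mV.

Σ gᵢEᵢ = 3·(61.7) + 15·(-72.7) + 6.6·(-53.9) = -1261.14
Σ gᵢ = 3 + 15 + 6.6 = 24.6
Vm = -1261.14 / 24.6 = -51.27 mV

-51 mV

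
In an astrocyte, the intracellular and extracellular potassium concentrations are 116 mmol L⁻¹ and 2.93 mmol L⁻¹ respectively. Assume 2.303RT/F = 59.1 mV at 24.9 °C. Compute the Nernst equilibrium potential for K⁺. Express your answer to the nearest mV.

-94 mV

E = (59.1/z) · log₁₀([K⁺]_out/[K⁺]_in) with z = +1.
= (59.1/1) · log₁₀(2.93/116) = 59.10 · log₁₀(0.02526)
= 59.10 · (-1.5976) = -94.42 mV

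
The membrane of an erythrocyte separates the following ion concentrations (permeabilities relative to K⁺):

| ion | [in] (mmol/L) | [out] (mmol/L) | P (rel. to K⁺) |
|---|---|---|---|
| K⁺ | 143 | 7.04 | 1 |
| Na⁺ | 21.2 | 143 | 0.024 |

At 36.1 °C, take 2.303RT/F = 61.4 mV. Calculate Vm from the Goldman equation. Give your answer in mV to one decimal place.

Vm = 61.4 · log₁₀[(Σ P·[cation]ₒ + Σ P·[anion]ᵢ) / (Σ P·[cation]ᵢ + Σ P·[anion]ₒ)]
Numerator = 1×7.04 + 0.024×143 = 10.47
Denominator = 1×143 + 0.024×21.2 = 143.5
Vm = 61.4 · log₁₀(0.072971) = 61.4 × (-1.1368) = -69.80 mV

-69.8 mV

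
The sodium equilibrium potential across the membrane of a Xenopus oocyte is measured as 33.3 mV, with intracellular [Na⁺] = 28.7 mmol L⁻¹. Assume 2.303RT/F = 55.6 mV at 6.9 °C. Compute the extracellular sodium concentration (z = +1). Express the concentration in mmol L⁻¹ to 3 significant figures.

Nernst: E = (55.6/1) · log₁₀([out]/[in]), so log₁₀([out]/[in]) = 33.3 × 1 / 55.6 = 0.5989.
[out]/[in] = 10^(0.5989) = 3.971.
[out] = 3.971 × 28.7 = 114 mmol L⁻¹.

114 mmol L⁻¹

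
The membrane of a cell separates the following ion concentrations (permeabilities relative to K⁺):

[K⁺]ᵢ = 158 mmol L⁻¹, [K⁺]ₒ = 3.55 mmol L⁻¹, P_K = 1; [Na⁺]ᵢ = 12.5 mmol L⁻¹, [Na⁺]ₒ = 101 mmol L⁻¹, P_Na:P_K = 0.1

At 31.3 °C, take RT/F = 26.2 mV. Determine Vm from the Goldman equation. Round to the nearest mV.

Vm = 26.2 · ln[(Σ P·[cation]ₒ + Σ P·[anion]ᵢ) / (Σ P·[cation]ᵢ + Σ P·[anion]ₒ)]
Numerator = 1×3.55 + 0.1×101 = 13.65
Denominator = 1×158 + 0.1×12.5 = 159.2
Vm = 26.2 · ln(0.085714) = 26.2 × (-2.4567) = -64.37 mV

-64 mV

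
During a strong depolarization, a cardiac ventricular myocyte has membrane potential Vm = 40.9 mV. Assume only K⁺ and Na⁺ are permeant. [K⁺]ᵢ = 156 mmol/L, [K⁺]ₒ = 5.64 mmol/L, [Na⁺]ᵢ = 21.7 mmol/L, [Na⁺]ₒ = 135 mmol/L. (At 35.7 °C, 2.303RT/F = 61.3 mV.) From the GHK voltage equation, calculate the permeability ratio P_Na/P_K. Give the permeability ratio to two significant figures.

Let α = P_Na/P_K. GHK: Vm = 61.3·log₁₀[(Kₒ + α·Naₒ)/(Kᵢ + α·Naᵢ)].
10^(Vm/61.3) = 10^(40.9/61.3) = 4.6474
So 4.6474·(Kᵢ + α·Naᵢ) = Kₒ + α·Naₒ → α = (4.6474·156.0 − 5.64) / (135.0 − 4.6474·21.7)
α = (725 − 5.64) / (135.0 − 100.8) = 719.4/34.15 = 21.06

21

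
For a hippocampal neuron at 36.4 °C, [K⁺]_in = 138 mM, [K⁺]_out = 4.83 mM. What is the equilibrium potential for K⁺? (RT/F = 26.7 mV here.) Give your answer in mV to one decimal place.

-89.5 mV

E = (26.7/z) · ln([K⁺]_out/[K⁺]_in) with z = +1.
= (26.7/1) · ln(4.83/138) = 26.70 · ln(0.035)
= 26.70 · (-3.3524) = -89.51 mV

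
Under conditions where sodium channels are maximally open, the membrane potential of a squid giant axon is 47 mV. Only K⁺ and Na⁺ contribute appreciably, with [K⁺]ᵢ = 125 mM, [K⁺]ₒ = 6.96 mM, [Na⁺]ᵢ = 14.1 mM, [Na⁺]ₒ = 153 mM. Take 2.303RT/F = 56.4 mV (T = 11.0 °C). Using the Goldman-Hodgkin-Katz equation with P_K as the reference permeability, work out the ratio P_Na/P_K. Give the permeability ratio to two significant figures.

Let α = P_Na/P_K. GHK: Vm = 56.4·log₁₀[(Kₒ + α·Naₒ)/(Kᵢ + α·Naᵢ)].
10^(Vm/56.4) = 10^(47.0/56.4) = 6.8129
So 6.8129·(Kᵢ + α·Naᵢ) = Kₒ + α·Naₒ → α = (6.8129·125.0 − 6.96) / (153.0 − 6.8129·14.1)
α = (851.6 − 6.96) / (153.0 − 96.06) = 844.7/56.94 = 14.83

15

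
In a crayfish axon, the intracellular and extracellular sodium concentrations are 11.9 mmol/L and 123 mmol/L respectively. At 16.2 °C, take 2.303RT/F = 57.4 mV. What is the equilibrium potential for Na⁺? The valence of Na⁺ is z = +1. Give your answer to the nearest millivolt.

E = (57.4/z) · log₁₀([Na⁺]_out/[Na⁺]_in) with z = +1.
= (57.4/1) · log₁₀(123/11.9) = 57.40 · log₁₀(10.34)
= 57.40 · (1.0144) = 58.22 mV

58 mV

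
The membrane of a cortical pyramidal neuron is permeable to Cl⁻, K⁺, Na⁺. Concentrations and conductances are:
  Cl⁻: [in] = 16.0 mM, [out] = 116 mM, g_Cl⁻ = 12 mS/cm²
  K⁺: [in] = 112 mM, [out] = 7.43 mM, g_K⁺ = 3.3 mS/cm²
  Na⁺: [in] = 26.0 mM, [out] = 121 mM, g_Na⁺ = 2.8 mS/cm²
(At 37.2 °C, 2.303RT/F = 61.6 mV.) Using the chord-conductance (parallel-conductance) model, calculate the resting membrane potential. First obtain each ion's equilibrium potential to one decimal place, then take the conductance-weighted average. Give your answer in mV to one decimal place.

-42.0 mV

E_Cl⁻ = (61.6/-1)·log₁₀(116/16.0) = -53.0 mV
E_K⁺ = (61.6/1)·log₁₀(7.43/112) = -72.6 mV
E_Na⁺ = (61.6/1)·log₁₀(121/26.0) = 41.1 mV
Vm = (Σ gᵢEᵢ)/(Σ gᵢ) = (12·-53.0 + 3.3·-72.6 + 2.8·41.1) / (12 + 3.3 + 2.8)
= -760.50 / 18.1 = -42.02 mV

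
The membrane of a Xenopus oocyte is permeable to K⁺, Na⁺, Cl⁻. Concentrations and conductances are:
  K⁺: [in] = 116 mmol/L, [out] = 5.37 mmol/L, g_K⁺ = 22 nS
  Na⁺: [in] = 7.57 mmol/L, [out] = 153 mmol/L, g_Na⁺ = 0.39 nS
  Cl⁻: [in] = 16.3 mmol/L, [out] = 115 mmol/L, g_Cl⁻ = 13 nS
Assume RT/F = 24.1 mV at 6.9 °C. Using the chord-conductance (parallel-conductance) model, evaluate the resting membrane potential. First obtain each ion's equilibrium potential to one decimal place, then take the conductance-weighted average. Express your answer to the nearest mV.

-63 mV

E_K⁺ = (24.1/1)·ln(5.37/116) = -74.1 mV
E_Na⁺ = (24.1/1)·ln(153/7.57) = 72.5 mV
E_Cl⁻ = (24.1/-1)·ln(115/16.3) = -47.1 mV
Vm = (Σ gᵢEᵢ)/(Σ gᵢ) = (22·-74.1 + 0.39·72.5 + 13·-47.1) / (22 + 0.39 + 13)
= -2214.22 / 35.39 = -62.57 mV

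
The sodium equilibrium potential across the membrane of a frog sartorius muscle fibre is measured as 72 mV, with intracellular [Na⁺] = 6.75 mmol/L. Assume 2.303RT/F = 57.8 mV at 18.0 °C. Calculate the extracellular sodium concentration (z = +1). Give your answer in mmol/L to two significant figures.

Nernst: E = (57.8/1) · log₁₀([out]/[in]), so log₁₀([out]/[in]) = 72.0 × 1 / 57.8 = 1.2457.
[out]/[in] = 10^(1.2457) = 17.61.
[out] = 17.61 × 6.75 = 118.8 mmol/L.

120 mmol/L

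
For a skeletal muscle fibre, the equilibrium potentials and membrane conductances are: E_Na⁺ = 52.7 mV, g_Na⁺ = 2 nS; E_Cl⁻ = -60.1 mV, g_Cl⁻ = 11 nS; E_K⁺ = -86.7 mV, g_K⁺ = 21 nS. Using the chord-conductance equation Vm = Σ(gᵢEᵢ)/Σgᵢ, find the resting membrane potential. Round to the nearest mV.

Σ gᵢEᵢ = 2·(52.7) + 11·(-60.1) + 21·(-86.7) = -2376.40
Σ gᵢ = 2 + 11 + 21 = 34
Vm = -2376.40 / 34 = -69.89 mV

-70 mV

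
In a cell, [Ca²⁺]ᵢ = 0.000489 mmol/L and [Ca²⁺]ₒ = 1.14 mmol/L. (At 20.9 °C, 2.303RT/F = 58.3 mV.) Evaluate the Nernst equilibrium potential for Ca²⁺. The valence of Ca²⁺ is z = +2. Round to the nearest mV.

E = (58.3/z) · log₁₀([Ca²⁺]_out/[Ca²⁺]_in) with z = +2.
= (58.3/2) · log₁₀(1.14/0.000489) = 29.15 · log₁₀(2331)
= 29.15 · (3.3676) = 98.17 mV

98 mV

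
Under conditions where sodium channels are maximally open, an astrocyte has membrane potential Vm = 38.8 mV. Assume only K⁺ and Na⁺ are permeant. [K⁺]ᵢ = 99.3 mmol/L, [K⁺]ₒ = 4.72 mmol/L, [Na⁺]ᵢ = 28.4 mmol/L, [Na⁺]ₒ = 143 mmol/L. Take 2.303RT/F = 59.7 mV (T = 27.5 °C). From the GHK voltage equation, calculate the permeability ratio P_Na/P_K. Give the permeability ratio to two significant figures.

27

Let α = P_Na/P_K. GHK: Vm = 59.7·log₁₀[(Kₒ + α·Naₒ)/(Kᵢ + α·Naᵢ)].
10^(Vm/59.7) = 10^(38.8/59.7) = 4.466
So 4.466·(Kᵢ + α·Naᵢ) = Kₒ + α·Naₒ → α = (4.466·99.3 − 4.72) / (143.0 − 4.466·28.4)
α = (443.5 − 4.72) / (143.0 − 126.8) = 438.8/16.17 = 27.14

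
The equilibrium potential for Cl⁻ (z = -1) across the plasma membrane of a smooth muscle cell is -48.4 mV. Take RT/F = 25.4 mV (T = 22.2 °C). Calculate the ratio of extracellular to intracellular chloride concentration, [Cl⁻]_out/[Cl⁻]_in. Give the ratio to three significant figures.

6.72

ln([out]/[in]) = E·z/(25.4) = -48.4 × -1 / 25.4 = 1.9055
[out]/[in] = e^(1.9055) = 6.723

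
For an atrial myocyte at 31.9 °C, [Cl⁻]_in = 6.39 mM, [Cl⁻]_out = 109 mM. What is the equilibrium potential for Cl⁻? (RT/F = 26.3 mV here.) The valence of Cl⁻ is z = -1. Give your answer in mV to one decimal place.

E = (26.3/z) · ln([Cl⁻]_out/[Cl⁻]_in) with z = -1.
For an anion, dividing by z = -1 reverses the sign.
= (26.3/-1) · ln(109/6.39) = -26.30 · ln(17.06)
= -26.30 · (2.8366) = -74.60 mV

-74.6 mV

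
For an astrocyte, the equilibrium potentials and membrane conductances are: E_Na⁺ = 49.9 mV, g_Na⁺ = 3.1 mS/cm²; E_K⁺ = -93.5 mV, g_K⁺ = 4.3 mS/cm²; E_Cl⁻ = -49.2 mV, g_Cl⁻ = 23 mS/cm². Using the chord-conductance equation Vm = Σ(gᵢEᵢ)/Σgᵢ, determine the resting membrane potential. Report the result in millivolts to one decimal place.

Σ gᵢEᵢ = 3.1·(49.9) + 4.3·(-93.5) + 23·(-49.2) = -1378.96
Σ gᵢ = 3.1 + 4.3 + 23 = 30.4
Vm = -1378.96 / 30.4 = -45.36 mV

-45.4 mV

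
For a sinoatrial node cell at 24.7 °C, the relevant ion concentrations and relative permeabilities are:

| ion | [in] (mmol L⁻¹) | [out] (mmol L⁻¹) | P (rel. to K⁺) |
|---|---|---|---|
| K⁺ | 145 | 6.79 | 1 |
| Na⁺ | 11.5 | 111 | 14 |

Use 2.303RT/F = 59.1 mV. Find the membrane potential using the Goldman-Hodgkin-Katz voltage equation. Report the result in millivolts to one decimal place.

41.8 mV

Vm = 59.1 · log₁₀[(Σ P·[cation]ₒ + Σ P·[anion]ᵢ) / (Σ P·[cation]ᵢ + Σ P·[anion]ₒ)]
Numerator = 1×6.79 + 14×111 = 1561
Denominator = 1×145 + 14×11.5 = 306
Vm = 59.1 · log₁₀(5.1006) = 59.1 × (0.7076) = 41.82 mV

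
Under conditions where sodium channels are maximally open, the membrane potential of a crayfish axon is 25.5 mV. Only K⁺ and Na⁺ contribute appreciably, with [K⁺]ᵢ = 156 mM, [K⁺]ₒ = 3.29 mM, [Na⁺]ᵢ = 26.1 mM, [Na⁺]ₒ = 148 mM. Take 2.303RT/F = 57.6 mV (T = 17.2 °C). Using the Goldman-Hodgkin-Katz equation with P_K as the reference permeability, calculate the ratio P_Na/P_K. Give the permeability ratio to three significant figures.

5.67

Let α = P_Na/P_K. GHK: Vm = 57.6·log₁₀[(Kₒ + α·Naₒ)/(Kᵢ + α·Naᵢ)].
10^(Vm/57.6) = 10^(25.5/57.6) = 2.7715
So 2.7715·(Kᵢ + α·Naᵢ) = Kₒ + α·Naₒ → α = (2.7715·156.0 − 3.29) / (148.0 − 2.7715·26.1)
α = (432.3 − 3.29) / (148.0 − 72.34) = 429.1/75.66 = 5.67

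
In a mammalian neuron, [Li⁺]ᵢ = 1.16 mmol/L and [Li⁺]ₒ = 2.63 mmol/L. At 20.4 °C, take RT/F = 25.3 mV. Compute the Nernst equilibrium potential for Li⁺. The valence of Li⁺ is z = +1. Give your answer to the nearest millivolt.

21 mV

E = (25.3/z) · ln([Li⁺]_out/[Li⁺]_in) with z = +1.
= (25.3/1) · ln(2.63/1.16) = 25.30 · ln(2.267)
= 25.30 · (0.8186) = 20.71 mV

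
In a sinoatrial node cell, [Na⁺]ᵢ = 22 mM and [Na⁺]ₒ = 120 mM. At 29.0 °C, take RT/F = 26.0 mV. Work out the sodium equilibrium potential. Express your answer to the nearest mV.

44 mV

E = (26.0/z) · ln([Na⁺]_out/[Na⁺]_in) with z = +1.
= (26.0/1) · ln(120/22) = 26.00 · ln(5.455)
= 26.00 · (1.6964) = 44.11 mV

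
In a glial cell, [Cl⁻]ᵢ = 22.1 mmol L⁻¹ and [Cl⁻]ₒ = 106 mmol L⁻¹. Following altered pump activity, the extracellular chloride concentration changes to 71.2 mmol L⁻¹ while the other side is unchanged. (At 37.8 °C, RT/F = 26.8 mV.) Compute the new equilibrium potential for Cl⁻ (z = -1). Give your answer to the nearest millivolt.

-31 mV

After the shift: [Cl⁻]_out = 71.2, [Cl⁻]_in = 22.1 mmol L⁻¹.
E_new = (26.8/-1)·ln(71.2/22.1) = -26.80 · (1.1699) = -31.35 mV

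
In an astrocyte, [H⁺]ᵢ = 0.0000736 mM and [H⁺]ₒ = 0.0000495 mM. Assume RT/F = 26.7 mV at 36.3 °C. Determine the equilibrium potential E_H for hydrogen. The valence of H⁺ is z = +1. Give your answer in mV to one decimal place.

E = (26.7/z) · ln([H⁺]_out/[H⁺]_in) with z = +1.
= (26.7/1) · ln(0.0000495/0.0000736) = 26.70 · ln(0.6726)
= 26.70 · (-0.3967) = -10.59 mV

-10.6 mV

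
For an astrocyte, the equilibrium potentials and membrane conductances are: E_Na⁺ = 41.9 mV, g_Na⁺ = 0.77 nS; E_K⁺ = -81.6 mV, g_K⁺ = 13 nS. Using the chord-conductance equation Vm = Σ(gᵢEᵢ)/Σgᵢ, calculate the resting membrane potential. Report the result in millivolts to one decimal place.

Σ gᵢEᵢ = 0.77·(41.9) + 13·(-81.6) = -1028.54
Σ gᵢ = 0.77 + 13 = 13.77
Vm = -1028.54 / 13.77 = -74.69 mV

-74.7 mV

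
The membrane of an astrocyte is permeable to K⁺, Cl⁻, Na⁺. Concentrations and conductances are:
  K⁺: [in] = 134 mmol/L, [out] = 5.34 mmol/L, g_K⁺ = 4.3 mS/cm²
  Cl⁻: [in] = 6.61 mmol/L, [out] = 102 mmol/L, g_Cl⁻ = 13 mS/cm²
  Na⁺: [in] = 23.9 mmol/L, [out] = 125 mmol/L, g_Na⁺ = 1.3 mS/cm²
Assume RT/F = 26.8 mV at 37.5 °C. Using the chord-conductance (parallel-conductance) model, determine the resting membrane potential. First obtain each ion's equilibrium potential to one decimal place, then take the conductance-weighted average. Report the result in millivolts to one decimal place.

E_K⁺ = (26.8/1)·ln(5.34/134) = -86.4 mV
E_Cl⁻ = (26.8/-1)·ln(102/6.61) = -73.3 mV
E_Na⁺ = (26.8/1)·ln(125/23.9) = 44.3 mV
Vm = (Σ gᵢEᵢ)/(Σ gᵢ) = (4.3·-86.4 + 13·-73.3 + 1.3·44.3) / (4.3 + 13 + 1.3)
= -1266.83 / 18.6 = -68.11 mV

-68.1 mV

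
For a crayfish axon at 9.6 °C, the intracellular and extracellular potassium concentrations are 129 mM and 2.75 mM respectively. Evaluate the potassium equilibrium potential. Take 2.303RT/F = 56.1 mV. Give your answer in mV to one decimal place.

E = (56.1/z) · log₁₀([K⁺]_out/[K⁺]_in) with z = +1.
= (56.1/1) · log₁₀(2.75/129) = 56.10 · log₁₀(0.02132)
= 56.10 · (-1.6713) = -93.76 mV

-93.8 mV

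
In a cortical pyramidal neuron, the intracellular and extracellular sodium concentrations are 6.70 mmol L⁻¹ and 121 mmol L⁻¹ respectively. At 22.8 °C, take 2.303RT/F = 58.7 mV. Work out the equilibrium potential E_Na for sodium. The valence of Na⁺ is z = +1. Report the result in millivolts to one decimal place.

E = (58.7/z) · log₁₀([Na⁺]_out/[Na⁺]_in) with z = +1.
= (58.7/1) · log₁₀(121/6.70) = 58.70 · log₁₀(18.06)
= 58.70 · (1.2567) = 73.77 mV

73.8 mV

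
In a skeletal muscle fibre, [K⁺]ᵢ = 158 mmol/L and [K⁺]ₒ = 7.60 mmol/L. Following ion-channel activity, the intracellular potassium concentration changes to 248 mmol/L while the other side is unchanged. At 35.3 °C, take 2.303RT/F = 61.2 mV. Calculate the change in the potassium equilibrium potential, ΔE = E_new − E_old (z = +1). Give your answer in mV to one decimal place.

E_old = (61.2/1)·log₁₀(7.60/158) = -80.65 mV
E_new = (61.2/1)·log₁₀(7.60/248) = -92.63 mV
ΔE = -92.63 − (-80.65) = -11.98 mV

-12.0 mV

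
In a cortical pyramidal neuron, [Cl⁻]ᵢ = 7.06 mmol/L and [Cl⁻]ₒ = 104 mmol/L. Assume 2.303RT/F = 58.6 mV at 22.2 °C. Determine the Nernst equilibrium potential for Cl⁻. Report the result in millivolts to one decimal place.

E = (58.6/z) · log₁₀([Cl⁻]_out/[Cl⁻]_in) with z = -1.
For an anion, dividing by z = -1 reverses the sign.
= (58.6/-1) · log₁₀(104/7.06) = -58.60 · log₁₀(14.73)
= -58.60 · (1.1682) = -68.46 mV

-68.5 mV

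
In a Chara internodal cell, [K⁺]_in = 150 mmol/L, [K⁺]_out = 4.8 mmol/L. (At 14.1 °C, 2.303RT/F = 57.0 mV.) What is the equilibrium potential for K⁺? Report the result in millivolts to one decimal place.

E = (57.0/z) · log₁₀([K⁺]_out/[K⁺]_in) with z = +1.
= (57.0/1) · log₁₀(4.8/150) = 57.00 · log₁₀(0.032)
= 57.00 · (-1.4949) = -85.21 mV

-85.2 mV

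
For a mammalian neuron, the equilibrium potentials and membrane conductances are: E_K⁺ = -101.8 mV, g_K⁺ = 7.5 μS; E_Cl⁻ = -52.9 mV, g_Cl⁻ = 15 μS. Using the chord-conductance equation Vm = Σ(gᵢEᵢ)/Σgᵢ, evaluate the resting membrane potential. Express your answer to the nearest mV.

Σ gᵢEᵢ = 7.5·(-101.8) + 15·(-52.9) = -1557.00
Σ gᵢ = 7.5 + 15 = 22.5
Vm = -1557.00 / 22.5 = -69.20 mV

-69 mV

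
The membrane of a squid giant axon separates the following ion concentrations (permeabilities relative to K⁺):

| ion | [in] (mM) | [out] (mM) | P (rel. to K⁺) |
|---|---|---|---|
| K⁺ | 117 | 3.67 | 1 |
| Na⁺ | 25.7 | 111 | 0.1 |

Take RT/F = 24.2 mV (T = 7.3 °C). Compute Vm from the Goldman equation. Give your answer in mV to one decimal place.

Vm = 24.2 · ln[(Σ P·[cation]ₒ + Σ P·[anion]ᵢ) / (Σ P·[cation]ᵢ + Σ P·[anion]ₒ)]
Numerator = 1×3.67 + 0.1×111 = 14.77
Denominator = 1×117 + 0.1×25.7 = 119.6
Vm = 24.2 · ln(0.12353) = 24.2 × (-2.0913) = -50.61 mV

-50.6 mV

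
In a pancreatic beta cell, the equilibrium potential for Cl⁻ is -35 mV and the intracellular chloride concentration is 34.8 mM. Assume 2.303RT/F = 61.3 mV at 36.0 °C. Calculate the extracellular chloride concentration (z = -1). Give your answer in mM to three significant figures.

Nernst: E = (61.3/-1) · log₁₀([out]/[in]), so log₁₀([out]/[in]) = -35.0 × -1 / 61.3 = 0.5710.
[out]/[in] = 10^(0.5710) = 3.724.
[out] = 3.724 × 34.8 = 129.6 mM.

130 mM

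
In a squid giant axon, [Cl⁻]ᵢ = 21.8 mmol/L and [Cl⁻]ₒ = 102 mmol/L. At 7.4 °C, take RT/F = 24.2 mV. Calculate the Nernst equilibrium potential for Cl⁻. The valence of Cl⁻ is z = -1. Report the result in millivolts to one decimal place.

-37.3 mV

E = (24.2/z) · ln([Cl⁻]_out/[Cl⁻]_in) with z = -1.
For an anion, dividing by z = -1 reverses the sign.
= (24.2/-1) · ln(102/21.8) = -24.20 · ln(4.679)
= -24.20 · (1.5431) = -37.34 mV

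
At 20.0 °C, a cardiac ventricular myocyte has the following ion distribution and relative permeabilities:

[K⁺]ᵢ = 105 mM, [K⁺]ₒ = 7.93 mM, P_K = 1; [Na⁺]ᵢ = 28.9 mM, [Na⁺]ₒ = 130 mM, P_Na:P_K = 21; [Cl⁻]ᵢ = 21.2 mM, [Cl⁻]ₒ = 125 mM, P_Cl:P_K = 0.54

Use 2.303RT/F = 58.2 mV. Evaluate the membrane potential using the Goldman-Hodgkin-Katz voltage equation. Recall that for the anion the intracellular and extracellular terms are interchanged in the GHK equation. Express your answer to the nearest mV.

Vm = 58.2 · log₁₀[(Σ P·[cation]ₒ + Σ P·[anion]ᵢ) / (Σ P·[cation]ᵢ + Σ P·[anion]ₒ)]
Numerator = 1×7.93 + 21×130 + 0.54×21.2 = 2749
Denominator = 1×105 + 21×28.9 + 0.54×125 = 779.4
Vm = 58.2 · log₁₀(3.5276) = 58.2 × (0.5475) = 31.86 mV

32 mV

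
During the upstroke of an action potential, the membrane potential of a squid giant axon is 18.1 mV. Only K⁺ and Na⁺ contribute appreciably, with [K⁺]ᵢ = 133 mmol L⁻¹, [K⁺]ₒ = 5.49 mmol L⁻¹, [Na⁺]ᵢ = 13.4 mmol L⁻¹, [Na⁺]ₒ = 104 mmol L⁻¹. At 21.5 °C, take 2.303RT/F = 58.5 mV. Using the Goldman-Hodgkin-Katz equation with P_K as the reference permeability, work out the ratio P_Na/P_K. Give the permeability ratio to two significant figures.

Let α = P_Na/P_K. GHK: Vm = 58.5·log₁₀[(Kₒ + α·Naₒ)/(Kᵢ + α·Naᵢ)].
10^(Vm/58.5) = 10^(18.1/58.5) = 2.0389
So 2.0389·(Kᵢ + α·Naᵢ) = Kₒ + α·Naₒ → α = (2.0389·133.0 − 5.49) / (104.0 − 2.0389·13.4)
α = (271.2 − 5.49) / (104.0 − 27.32) = 265.7/76.68 = 3.465

3.5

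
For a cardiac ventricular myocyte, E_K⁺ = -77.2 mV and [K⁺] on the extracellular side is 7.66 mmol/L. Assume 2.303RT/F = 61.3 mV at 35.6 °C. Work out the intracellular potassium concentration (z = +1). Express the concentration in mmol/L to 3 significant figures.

Nernst: E = (61.3/1) · log₁₀([out]/[in]), so log₁₀([out]/[in]) = -77.2 × 1 / 61.3 = -1.2594.
[out]/[in] = 10^(-1.2594) = 0.05503.
[in] = 7.66 / 0.05503 = 139.2 mmol/L.

139 mmol/L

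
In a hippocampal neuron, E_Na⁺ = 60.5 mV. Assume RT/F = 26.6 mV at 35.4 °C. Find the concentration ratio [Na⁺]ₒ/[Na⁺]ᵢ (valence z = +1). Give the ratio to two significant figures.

9.7

ln([out]/[in]) = E·z/(26.6) = 60.5 × 1 / 26.6 = 2.2744
[out]/[in] = e^(2.2744) = 9.722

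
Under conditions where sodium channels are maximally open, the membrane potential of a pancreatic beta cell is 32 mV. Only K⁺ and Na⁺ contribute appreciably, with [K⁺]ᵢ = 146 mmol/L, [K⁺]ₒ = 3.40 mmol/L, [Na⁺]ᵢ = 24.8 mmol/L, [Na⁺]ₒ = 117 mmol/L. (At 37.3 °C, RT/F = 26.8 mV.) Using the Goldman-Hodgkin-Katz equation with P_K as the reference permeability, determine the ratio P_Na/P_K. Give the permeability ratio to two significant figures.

14

Let α = P_Na/P_K. GHK: Vm = 26.8·ln[(Kₒ + α·Naₒ)/(Kᵢ + α·Naᵢ)].
e^(Vm/26.8) = e^(32.0/26.8) = 3.3004
So 3.3004·(Kᵢ + α·Naᵢ) = Kₒ + α·Naₒ → α = (3.3004·146.0 − 3.4) / (117.0 − 3.3004·24.8)
α = (481.9 − 3.4) / (117.0 − 81.85) = 478.5/35.15 = 13.61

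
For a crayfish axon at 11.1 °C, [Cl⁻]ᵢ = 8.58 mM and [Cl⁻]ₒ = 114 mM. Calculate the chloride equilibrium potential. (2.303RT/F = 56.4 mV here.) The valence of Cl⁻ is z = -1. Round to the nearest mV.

-63 mV

E = (56.4/z) · log₁₀([Cl⁻]_out/[Cl⁻]_in) with z = -1.
For an anion, dividing by z = -1 reverses the sign.
= (56.4/-1) · log₁₀(114/8.58) = -56.40 · log₁₀(13.29)
= -56.40 · (1.1234) = -63.36 mV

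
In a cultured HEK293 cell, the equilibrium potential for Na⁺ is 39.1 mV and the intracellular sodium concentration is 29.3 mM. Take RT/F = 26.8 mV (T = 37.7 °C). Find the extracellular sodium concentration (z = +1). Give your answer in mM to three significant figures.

126 mM

Nernst: E = (26.8/1) · ln([out]/[in]), so ln([out]/[in]) = 39.1 × 1 / 26.8 = 1.4590.
[out]/[in] = e^(1.4590) = 4.301.
[out] = 4.301 × 29.3 = 126 mM.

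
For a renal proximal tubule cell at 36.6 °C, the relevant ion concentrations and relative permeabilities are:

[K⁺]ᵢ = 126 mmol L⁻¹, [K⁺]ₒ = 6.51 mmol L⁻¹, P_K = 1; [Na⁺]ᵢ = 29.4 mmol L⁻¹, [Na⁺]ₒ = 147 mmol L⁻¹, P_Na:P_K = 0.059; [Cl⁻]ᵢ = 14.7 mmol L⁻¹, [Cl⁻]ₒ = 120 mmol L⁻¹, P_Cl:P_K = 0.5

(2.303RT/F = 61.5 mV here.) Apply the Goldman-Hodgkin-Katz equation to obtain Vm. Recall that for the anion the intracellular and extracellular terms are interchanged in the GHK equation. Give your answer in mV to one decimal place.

Vm = 61.5 · log₁₀[(Σ P·[cation]ₒ + Σ P·[anion]ᵢ) / (Σ P·[cation]ᵢ + Σ P·[anion]ₒ)]
Numerator = 1×6.51 + 0.059×147 + 0.5×14.7 = 22.53
Denominator = 1×126 + 0.059×29.4 + 0.5×120 = 187.7
Vm = 61.5 · log₁₀(0.12003) = 61.5 × (-0.9207) = -56.62 mV

-56.6 mV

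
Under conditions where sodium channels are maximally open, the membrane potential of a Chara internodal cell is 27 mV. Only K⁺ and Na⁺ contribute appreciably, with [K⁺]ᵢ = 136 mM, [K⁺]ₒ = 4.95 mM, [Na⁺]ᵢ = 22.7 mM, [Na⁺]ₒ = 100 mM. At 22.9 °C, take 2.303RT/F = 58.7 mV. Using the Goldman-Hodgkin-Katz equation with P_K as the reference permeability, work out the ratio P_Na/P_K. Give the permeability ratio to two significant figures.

Let α = P_Na/P_K. GHK: Vm = 58.7·log₁₀[(Kₒ + α·Naₒ)/(Kᵢ + α·Naᵢ)].
10^(Vm/58.7) = 10^(27.0/58.7) = 2.8838
So 2.8838·(Kᵢ + α·Naᵢ) = Kₒ + α·Naₒ → α = (2.8838·136.0 − 4.95) / (100.0 − 2.8838·22.7)
α = (392.2 − 4.95) / (100.0 − 65.46) = 387.2/34.54 = 11.21

11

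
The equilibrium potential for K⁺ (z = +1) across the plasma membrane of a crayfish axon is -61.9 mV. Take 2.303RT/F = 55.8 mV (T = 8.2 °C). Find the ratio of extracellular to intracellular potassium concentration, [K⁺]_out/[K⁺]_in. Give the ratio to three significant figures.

0.0777

log₁₀([out]/[in]) = E·z/(55.8) = -61.9 × 1 / 55.8 = -1.1093
[out]/[in] = 10^(-1.1093) = 0.07775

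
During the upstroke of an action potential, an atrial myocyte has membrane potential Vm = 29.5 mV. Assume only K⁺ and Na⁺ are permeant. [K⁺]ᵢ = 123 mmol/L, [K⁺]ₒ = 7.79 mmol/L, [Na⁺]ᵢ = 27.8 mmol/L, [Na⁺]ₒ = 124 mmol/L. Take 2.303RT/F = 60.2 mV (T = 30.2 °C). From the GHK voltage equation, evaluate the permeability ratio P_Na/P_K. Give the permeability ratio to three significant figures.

9.78

Let α = P_Na/P_K. GHK: Vm = 60.2·log₁₀[(Kₒ + α·Naₒ)/(Kᵢ + α·Naᵢ)].
10^(Vm/60.2) = 10^(29.5/60.2) = 3.0905
So 3.0905·(Kᵢ + α·Naᵢ) = Kₒ + α·Naₒ → α = (3.0905·123.0 − 7.79) / (124.0 − 3.0905·27.8)
α = (380.1 − 7.79) / (124.0 − 85.92) = 372.3/38.08 = 9.777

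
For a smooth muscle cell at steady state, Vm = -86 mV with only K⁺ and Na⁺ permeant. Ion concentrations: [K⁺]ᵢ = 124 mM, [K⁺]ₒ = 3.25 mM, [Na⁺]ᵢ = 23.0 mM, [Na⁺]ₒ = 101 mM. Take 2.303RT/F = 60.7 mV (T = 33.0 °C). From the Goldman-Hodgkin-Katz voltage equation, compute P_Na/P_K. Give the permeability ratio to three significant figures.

Let α = P_Na/P_K. GHK: Vm = 60.7·log₁₀[(Kₒ + α·Naₒ)/(Kᵢ + α·Naᵢ)].
10^(Vm/60.7) = 10^(-86.0/60.7) = 0.0383
So 0.0383·(Kᵢ + α·Naᵢ) = Kₒ + α·Naₒ → α = (0.0383·124.0 − 3.25) / (101.0 − 0.0383·23.0)
α = (4.749 − 3.25) / (101.0 − 0.8809) = 1.499/100.1 = 0.01497

0.0150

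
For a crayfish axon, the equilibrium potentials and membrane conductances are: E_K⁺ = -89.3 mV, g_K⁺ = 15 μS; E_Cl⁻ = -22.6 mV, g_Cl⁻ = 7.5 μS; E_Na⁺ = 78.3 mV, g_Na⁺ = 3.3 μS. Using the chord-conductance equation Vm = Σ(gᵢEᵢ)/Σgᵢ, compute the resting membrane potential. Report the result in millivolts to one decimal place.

Σ gᵢEᵢ = 15·(-89.3) + 7.5·(-22.6) + 3.3·(78.3) = -1250.61
Σ gᵢ = 15 + 7.5 + 3.3 = 25.8
Vm = -1250.61 / 25.8 = -48.47 mV

-48.5 mV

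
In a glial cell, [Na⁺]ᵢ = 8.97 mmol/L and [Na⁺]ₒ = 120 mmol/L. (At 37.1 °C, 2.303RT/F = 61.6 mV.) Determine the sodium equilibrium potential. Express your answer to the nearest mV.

E = (61.6/z) · log₁₀([Na⁺]_out/[Na⁺]_in) with z = +1.
= (61.6/1) · log₁₀(120/8.97) = 61.60 · log₁₀(13.38)
= 61.60 · (1.1264) = 69.39 mV

69 mV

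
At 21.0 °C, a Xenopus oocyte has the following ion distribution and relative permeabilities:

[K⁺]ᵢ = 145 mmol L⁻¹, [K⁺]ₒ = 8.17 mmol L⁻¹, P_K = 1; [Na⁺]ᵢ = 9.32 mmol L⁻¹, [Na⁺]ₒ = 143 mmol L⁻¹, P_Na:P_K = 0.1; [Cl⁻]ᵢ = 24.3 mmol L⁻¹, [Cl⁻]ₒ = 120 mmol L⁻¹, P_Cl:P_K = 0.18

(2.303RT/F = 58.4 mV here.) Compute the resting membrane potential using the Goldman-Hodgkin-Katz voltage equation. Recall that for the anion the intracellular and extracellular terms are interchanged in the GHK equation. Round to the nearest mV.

-46 mV

Vm = 58.4 · log₁₀[(Σ P·[cation]ₒ + Σ P·[anion]ᵢ) / (Σ P·[cation]ᵢ + Σ P·[anion]ₒ)]
Numerator = 1×8.17 + 0.1×143 + 0.18×24.3 = 26.84
Denominator = 1×145 + 0.1×9.32 + 0.18×120 = 167.5
Vm = 58.4 · log₁₀(0.16023) = 58.4 × (-0.7953) = -46.44 mV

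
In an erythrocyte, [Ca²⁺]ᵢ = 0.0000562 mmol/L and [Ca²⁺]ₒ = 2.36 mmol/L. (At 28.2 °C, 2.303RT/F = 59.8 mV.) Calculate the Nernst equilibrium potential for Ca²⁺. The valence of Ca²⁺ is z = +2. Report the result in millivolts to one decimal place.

138.2 mV

E = (59.8/z) · log₁₀([Ca²⁺]_out/[Ca²⁺]_in) with z = +2.
= (59.8/2) · log₁₀(2.36/0.0000562) = 29.90 · log₁₀(4.199e+04)
= 29.90 · (4.6232) = 138.23 mV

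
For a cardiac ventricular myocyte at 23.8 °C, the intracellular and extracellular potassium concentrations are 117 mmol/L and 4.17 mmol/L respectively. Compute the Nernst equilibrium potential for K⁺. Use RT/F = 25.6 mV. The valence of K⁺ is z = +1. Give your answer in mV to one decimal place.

-85.4 mV

E = (25.6/z) · ln([K⁺]_out/[K⁺]_in) with z = +1.
= (25.6/1) · ln(4.17/117) = 25.60 · ln(0.03564)
= 25.60 · (-3.3343) = -85.36 mV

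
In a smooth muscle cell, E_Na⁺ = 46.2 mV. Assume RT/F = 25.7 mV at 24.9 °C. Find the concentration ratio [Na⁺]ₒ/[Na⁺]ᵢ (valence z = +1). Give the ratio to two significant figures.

ln([out]/[in]) = E·z/(25.7) = 46.2 × 1 / 25.7 = 1.7977
[out]/[in] = e^(1.7977) = 6.036

6.0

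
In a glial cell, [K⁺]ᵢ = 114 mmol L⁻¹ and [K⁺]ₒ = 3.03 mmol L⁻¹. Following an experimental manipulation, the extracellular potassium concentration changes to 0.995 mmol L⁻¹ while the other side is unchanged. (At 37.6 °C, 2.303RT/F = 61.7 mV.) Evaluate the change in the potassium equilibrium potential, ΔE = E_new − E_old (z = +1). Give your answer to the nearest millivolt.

-30 mV

E_old = (61.7/1)·log₁₀(3.03/114) = -97.21 mV
E_new = (61.7/1)·log₁₀(0.995/114) = -127.05 mV
ΔE = -127.05 − (-97.21) = -29.84 mV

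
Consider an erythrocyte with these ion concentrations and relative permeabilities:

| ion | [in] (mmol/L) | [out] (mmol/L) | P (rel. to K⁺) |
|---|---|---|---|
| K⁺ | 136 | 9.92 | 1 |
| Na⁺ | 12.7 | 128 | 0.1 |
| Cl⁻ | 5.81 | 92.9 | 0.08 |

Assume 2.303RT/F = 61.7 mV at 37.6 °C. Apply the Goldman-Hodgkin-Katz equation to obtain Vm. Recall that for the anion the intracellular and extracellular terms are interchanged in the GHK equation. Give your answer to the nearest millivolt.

Vm = 61.7 · log₁₀[(Σ P·[cation]ₒ + Σ P·[anion]ᵢ) / (Σ P·[cation]ᵢ + Σ P·[anion]ₒ)]
Numerator = 1×9.92 + 0.1×128 + 0.08×5.81 = 23.18
Denominator = 1×136 + 0.1×12.7 + 0.08×92.9 = 144.7
Vm = 61.7 · log₁₀(0.16022) = 61.7 × (-0.7953) = -49.07 mV

-49 mV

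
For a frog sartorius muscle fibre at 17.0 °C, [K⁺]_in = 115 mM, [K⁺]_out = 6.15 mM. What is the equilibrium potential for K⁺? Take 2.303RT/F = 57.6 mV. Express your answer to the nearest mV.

E = (57.6/z) · log₁₀([K⁺]_out/[K⁺]_in) with z = +1.
= (57.6/1) · log₁₀(6.15/115) = 57.60 · log₁₀(0.05348)
= 57.60 · (-1.2718) = -73.26 mV

-73 mV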